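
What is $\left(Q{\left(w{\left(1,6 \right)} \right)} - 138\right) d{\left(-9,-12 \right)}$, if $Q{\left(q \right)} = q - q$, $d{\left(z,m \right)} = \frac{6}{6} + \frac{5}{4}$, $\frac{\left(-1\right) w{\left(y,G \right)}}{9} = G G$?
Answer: $- \frac{621}{2} \approx -310.5$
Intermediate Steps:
$w{\left(y,G \right)} = - 9 G^{2}$ ($w{\left(y,G \right)} = - 9 G G = - 9 G^{2}$)
$d{\left(z,m \right)} = \frac{9}{4}$ ($d{\left(z,m \right)} = 6 \cdot \frac{1}{6} + 5 \cdot \frac{1}{4} = 1 + \frac{5}{4} = \frac{9}{4}$)
$Q{\left(q \right)} = 0$
$\left(Q{\left(w{\left(1,6 \right)} \right)} - 138\right) d{\left(-9,-12 \right)} = \left(0 - 138\right) \frac{9}{4} = \left(-138\right) \frac{9}{4} = - \frac{621}{2}$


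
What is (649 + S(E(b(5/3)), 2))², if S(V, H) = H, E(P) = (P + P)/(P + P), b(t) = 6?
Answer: 423801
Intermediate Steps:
E(P) = 1 (E(P) = (2*P)/((2*P)) = (2*P)*(1/(2*P)) = 1)
(649 + S(E(b(5/3)), 2))² = (649 + 2)² = 651² = 423801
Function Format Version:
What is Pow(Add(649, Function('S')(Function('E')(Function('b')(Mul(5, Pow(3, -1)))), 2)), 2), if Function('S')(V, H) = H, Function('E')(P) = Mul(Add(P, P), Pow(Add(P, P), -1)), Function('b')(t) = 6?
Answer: 423801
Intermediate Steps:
Function('E')(P) = 1 (Function('E')(P) = Mul(Mul(2, P), Pow(Mul(2, P), -1)) = Mul(Mul(2, P), Mul(Rational(1, 2), Pow(P, -1))) = 1)
Pow(Add(649, Function('S')(Function('E')(Function('b')(Mul(5, Pow(3, -1)))), 2)), 2) = Pow(Add(649, 2), 2) = Pow(651, 2) = 423801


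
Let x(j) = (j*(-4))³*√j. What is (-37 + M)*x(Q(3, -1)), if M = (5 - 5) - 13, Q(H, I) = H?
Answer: 86400*√3 ≈ 1.4965e+5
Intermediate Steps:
M = -13 (M = 0 - 13 = -13)
x(j) = -64*j^(7/2) (x(j) = (-4*j)³*√j = (-64*j³)*√j = -64*j^(7/2))
(-37 + M)*x(Q(3, -1)) = (-37 - 13)*(-1728*√3) = -(-3200)*27*√3 = -(-86400)*√3 = 86400*√3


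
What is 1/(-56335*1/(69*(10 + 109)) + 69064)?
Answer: 8211/567028169 ≈ 1.4481e-5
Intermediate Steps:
1/(-56335*1/(69*(10 + 109)) + 69064) = 1/(-56335/(69*119) + 69064) = 1/(-56335/8211 + 69064) = 1/(567028169/8211) = 8211/567028169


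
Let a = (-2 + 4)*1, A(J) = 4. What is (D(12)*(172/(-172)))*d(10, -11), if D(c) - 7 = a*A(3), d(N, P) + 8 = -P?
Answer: -45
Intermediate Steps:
a = 2 (a = 2*1 = 2)
d(N, P) = -8 - P
D(c) = 15 (D(c) = 7 + 2*4 = 7 + 8 = 15)
(D(12)*(172/(-172)))*d(10, -11) = (15*(172/(-172)))*(-8 - 1*(-11)) = (15*(172*(-1/172)))*(-8 + 11) = (15*(-1))*3 = -15*3 = -45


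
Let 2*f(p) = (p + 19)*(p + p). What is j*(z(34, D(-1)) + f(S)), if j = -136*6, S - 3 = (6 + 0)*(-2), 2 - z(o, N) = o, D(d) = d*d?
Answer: 99552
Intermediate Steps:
D(d) = d²
z(o, N) = 2 - o
S = -9 (S = 3 + (6 + 0)*(-2) = 3 + 6*(-2) = 3 - 12 = -9)
j = -816
f(p) = p*(19 + p) (f(p) = ((p + 19)*(p + p))/2 = ((19 + p)*(2*p))/2 = (2*p*(19 + p))/2 = p*(19 + p))
j*(z(34, D(-1)) + f(S)) = -816*((2 - 1*34) - 9*(19 - 9)) = -816*((2 - 34) - 9*10) = -816*(-32 - 90) = -816*(-122) = 99552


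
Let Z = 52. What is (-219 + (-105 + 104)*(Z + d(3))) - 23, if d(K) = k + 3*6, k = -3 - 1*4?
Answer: -305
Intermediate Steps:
k = -7 (k = -3 - 4 = -7)
d(K) = 11 (d(K) = -7 + 3*6 = -7 + 18 = 11)
(-219 + (-105 + 104)*(Z + d(3))) - 23 = (-219 + (-105 + 104)*(52 + 11)) - 23 = (-219 - 1*63) - 23 = (-219 - 63) - 23 = -282 - 23 = -305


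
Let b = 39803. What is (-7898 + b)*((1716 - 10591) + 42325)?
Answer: 1067222250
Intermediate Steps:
(-7898 + b)*((1716 - 10591) + 42325) = (-7898 + 39803)*((1716 - 10591) + 42325) = 31905*(-8875 + 42325) = 31905*33450 = 1067222250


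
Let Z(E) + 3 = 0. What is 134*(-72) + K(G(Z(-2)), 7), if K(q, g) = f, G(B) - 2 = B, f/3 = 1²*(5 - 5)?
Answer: -9648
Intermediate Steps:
Z(E) = -3 (Z(E) = -3 + 0 = -3)
f = 0 (f = 3*(1²*(5 - 5)) = 3*(1*0) = 3*0 = 0)
G(B) = 2 + B
K(q, g) = 0
134*(-72) + K(G(Z(-2)), 7) = 134*(-72) + 0 = -9648 + 0 = -9648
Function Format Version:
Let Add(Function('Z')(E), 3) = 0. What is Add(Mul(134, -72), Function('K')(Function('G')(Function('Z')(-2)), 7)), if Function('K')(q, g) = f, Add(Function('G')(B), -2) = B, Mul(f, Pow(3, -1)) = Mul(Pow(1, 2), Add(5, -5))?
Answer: -9648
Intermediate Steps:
Function('Z')(E) = -3 (Function('Z')(E) = Add(-3, 0) = -3)
f = 0 (f = Mul(3, Mul(Pow(1, 2), Add(5, -5))) = Mul(3, Mul(1, 0)) = Mul(3, 0) = 0)
Function('G')(B) = Add(2, B)
Function('K')(q, g) = 0
Add(Mul(134, -72), Function('K')(Function('G')(Function('Z')(-2)), 7)) = Add(Mul(134, -72), 0) = Add(-9648, 0) = -9648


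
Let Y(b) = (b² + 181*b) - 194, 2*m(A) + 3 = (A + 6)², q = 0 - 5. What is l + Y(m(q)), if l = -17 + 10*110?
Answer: 709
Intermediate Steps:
q = -5
m(A) = -3/2 + (6 + A)²/2 (m(A) = -3/2 + (A + 6)²/2 = -3/2 + (6 + A)²/2)
Y(b) = -194 + b² + 181*b
l = 1083 (l = -17 + 1100 = 1083)
l + Y(m(q)) = 1083 + (-194 + (-3/2 + (6 - 5)²/2)² + 181*(-3/2 + (6 - 5)²/2)) = 1083 + (-194 + (-3/2 + (½)*1²)² + 181*(-3/2 + (½)*1²)) = 1083 + (-194 + (-3/2 + (½)*1)² + 181*(-3/2 + (½)*1)) = 1083 + (-194 + (-3/2 + ½)² + 181*(-3/2 + ½)) = 1083 + (-194 + (-1)² + 181*(-1)) = 1083 + (-194 + 1 - 181) = 1083 - 374 = 709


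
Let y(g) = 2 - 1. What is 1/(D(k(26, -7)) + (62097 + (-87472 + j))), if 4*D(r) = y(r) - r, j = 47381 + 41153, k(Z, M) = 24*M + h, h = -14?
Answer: 4/252819 ≈ 1.5822e-5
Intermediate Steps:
y(g) = 1
k(Z, M) = -14 + 24*M (k(Z, M) = 24*M - 14 = -14 + 24*M)
j = 88534
D(r) = 1/4 - r/4 (D(r) = (1 - r)/4 = 1/4 - r/4)
1/(D(k(26, -7)) + (62097 + (-87472 + j))) = 1/((1/4 - (-14 + 24*(-7))/4) + (62097 + (-87472 + 88534))) = 1/((1/4 - (-14 - 168)/4) + (62097 + 1062)) = 1/((1/4 - 1/4*(-182)) + 63159) = 1/((1/4 + 91/2) + 63159) = 1/(183/4 + 63159) = 1/(252819/4) = 4/252819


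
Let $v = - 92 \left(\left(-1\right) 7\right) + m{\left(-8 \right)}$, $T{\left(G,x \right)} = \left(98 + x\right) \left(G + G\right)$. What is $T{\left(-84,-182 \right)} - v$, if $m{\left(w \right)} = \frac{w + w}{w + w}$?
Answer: $13467$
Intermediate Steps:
$m{\left(w \right)} = 1$ ($m{\left(w \right)} = \frac{2 w}{2 w} = 2 w \frac{1}{2 w} = 1$)
$T{\left(G,x \right)} = 2 G \left(98 + x\right)$ ($T{\left(G,x \right)} = \left(98 + x\right) 2 G = 2 G \left(98 + x\right)$)
$v = 645$ ($v = - 92 \left(\left(-1\right) 7\right) + 1 = \left(-92\right) \left(-7\right) + 1 = 644 + 1 = 645$)
$T{\left(-84,-182 \right)} - v = 2 \left(-84\right) \left(98 - 182\right) - 645 = 2 \left(-84\right) \left(-84\right) - 645 = 14112 - 645 = 13467$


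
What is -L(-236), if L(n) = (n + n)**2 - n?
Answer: -223020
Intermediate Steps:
L(n) = -n + 4*n**2 (L(n) = (2*n)**2 - n = 4*n**2 - n = -n + 4*n**2)
-L(-236) = -(-236)*(-1 + 4*(-236)) = -(-236)*(-1 - 944) = -(-236)*(-945) = -1*223020 = -223020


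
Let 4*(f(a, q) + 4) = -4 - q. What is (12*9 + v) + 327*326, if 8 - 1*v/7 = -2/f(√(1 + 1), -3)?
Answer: 1814966/17 ≈ 1.0676e+5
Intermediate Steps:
f(a, q) = -5 - q/4 (f(a, q) = -4 + (-4 - q)/4 = -4 + (-1 - q/4) = -5 - q/4)
v = 896/17 (v = 56 - (-14)/(-5 - ¼*(-3)) = 56 - (-14)/(-5 + ¾) = 56 - (-14)/(-17/4) = 56 - (-14)*(-4)/17 = 56 - 7*8/17 = 56 - 56/17 = 896/17 ≈ 52.706)
(12*9 + v) + 327*326 = (12*9 + 896/17) + 327*326 = (108 + 896/17) + 106602 = 2732/17 + 106602 = 1814966/17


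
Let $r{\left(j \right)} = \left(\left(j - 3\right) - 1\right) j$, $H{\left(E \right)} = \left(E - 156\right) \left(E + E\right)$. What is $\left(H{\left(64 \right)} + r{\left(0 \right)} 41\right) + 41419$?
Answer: $29643$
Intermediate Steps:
$H{\left(E \right)} = 2 E \left(-156 + E\right)$ ($H{\left(E \right)} = \left(-156 + E\right) 2 E = 2 E \left(-156 + E\right)$)
$r{\left(j \right)} = j \left(-4 + j\right)$ ($r{\left(j \right)} = \left(\left(-3 + j\right) - 1\right) j = \left(-4 + j\right) j = j \left(-4 + j\right)$)
$\left(H{\left(64 \right)} + r{\left(0 \right)} 41\right) + 41419 = \left(2 \cdot 64 \left(-156 + 64\right) + 0 \left(-4 + 0\right) 41\right) + 41419 = \left(2 \cdot 64 \left(-92\right) + 0 \left(-4\right) 41\right) + 41419 = \left(-11776 + 0 \cdot 41\right) + 41419 = \left(-11776 + 0\right) + 41419 = -11776 + 41419 = 29643$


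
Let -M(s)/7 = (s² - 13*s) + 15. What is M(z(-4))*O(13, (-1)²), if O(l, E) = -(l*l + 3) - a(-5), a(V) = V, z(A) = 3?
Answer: -17535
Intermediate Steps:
M(s) = -105 - 7*s² + 91*s (M(s) = -7*((s² - 13*s) + 15) = -7*(15 + s² - 13*s) = -105 - 7*s² + 91*s)
O(l, E) = 2 - l² (O(l, E) = -(l*l + 3) - 1*(-5) = -(l² + 3) + 5 = -(3 + l²) + 5 = (-3 - l²) + 5 = 2 - l²)
M(z(-4))*O(13, (-1)²) = (-105 - 7*3² + 91*3)*(2 - 1*13²) = (-105 - 7*9 + 273)*(2 - 1*169) = (-105 - 63 + 273)*(2 - 169) = 105*(-167) = -17535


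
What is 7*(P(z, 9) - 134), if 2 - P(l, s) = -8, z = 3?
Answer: -868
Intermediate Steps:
P(l, s) = 10 (P(l, s) = 2 - 1*(-8) = 2 + 8 = 10)
7*(P(z, 9) - 134) = 7*(10 - 134) = 7*(-124) = -868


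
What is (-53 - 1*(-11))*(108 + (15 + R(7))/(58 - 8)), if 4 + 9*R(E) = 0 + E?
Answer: -113722/25 ≈ -4548.9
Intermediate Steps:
R(E) = -4/9 + E/9 (R(E) = -4/9 + (0 + E)/9 = -4/9 + E/9)
(-53 - 1*(-11))*(108 + (15 + R(7))/(58 - 8)) = (-53 - 1*(-11))*(108 + (15 + (-4/9 + (⅑)*7))/(58 - 8)) = (-53 + 11)*(108 + (15 + (-4/9 + 7/9))/50) = -42*(108 + (15 + ⅓)*(1/50)) = -42*(108 + (46/3)*(1/50)) = -42*(108 + 23/75) = -42*8123/75 = -113722/25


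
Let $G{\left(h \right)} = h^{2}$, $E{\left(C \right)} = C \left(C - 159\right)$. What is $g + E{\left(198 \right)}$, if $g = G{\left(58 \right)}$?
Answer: $11086$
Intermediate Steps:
$E{\left(C \right)} = C \left(-159 + C\right)$
$g = 3364$ ($g = 58^{2} = 3364$)
$g + E{\left(198 \right)} = 3364 + 198 \left(-159 + 198\right) = 3364 + 198 \cdot 39 = 3364 + 7722 = 11086$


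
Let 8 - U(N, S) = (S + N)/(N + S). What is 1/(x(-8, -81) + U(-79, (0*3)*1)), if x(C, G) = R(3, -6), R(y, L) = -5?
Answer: ½ ≈ 0.50000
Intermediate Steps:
U(N, S) = 7 (U(N, S) = 8 - (S + N)/(N + S) = 8 - (N + S)/(N + S) = 8 - 1*1 = 8 - 1 = 7)
x(C, G) = -5
1/(x(-8, -81) + U(-79, (0*3)*1)) = 1/(-5 + 7) = 1/2 = ½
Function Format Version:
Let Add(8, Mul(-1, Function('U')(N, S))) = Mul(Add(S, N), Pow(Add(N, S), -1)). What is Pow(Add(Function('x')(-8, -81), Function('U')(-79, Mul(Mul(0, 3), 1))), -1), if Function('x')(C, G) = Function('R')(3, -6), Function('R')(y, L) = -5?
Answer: Rational(1, 2) ≈ 0.50000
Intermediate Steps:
Function('U')(N, S) = 7 (Function('U')(N, S) = Add(8, Mul(-1, Mul(Add(S, N), Pow(Add(N, S), -1)))) = Add(8, Mul(-1, Mul(Add(N, S), Pow(Add(N, S), -1)))) = Add(8, Mul(-1, 1)) = Add(8, -1) = 7)
Function('x')(C, G) = -5
Pow(Add(Function('x')(-8, -81), Function('U')(-79, Mul(Mul(0, 3), 1))), -1) = Pow(Add(-5, 7), -1) = Pow(2, -1) = Rational(1, 2)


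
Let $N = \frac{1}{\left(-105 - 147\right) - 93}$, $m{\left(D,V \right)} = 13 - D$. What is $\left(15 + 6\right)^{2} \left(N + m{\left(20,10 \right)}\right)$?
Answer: $- \frac{355152}{115} \approx -3088.3$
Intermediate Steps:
$N = - \frac{1}{345}$ ($N = \frac{1}{\left(-105 - 147\right) - 93} = \frac{1}{-252 - 93} = \frac{1}{-345} = - \frac{1}{345} \approx -0.0028986$)
$\left(15 + 6\right)^{2} \left(N + m{\left(20,10 \right)}\right) = \left(15 + 6\right)^{2} \left(- \frac{1}{345} + \left(13 - 20\right)\right) = 21^{2} \left(- \frac{1}{345} + \left(13 - 20\right)\right) = 441 \left(- \frac{1}{345} - 7\right) = 441 \left(- \frac{2416}{345}\right) = - \frac{355152}{115}$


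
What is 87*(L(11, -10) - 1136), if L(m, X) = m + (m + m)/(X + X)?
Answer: -979707/10 ≈ -97971.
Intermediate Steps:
L(m, X) = m + m/X (L(m, X) = m + (2*m)/((2*X)) = m + (2*m)*(1/(2*X)) = m + m/X)
87*(L(11, -10) - 1136) = 87*((11 + 11/(-10)) - 1136) = 87*((11 + 11*(-1/10)) - 1136) = 87*((11 - 11/10) - 1136) = 87*(99/10 - 1136) = 87*(-11261/10) = -979707/10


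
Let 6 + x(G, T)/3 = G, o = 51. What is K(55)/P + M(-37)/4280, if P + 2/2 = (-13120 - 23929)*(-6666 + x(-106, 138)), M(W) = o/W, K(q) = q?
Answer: -13221562147/41081291480920 ≈ -0.00032184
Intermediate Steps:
x(G, T) = -18 + 3*G
M(W) = 51/W
P = 259417097 (P = -1 + (-13120 - 23929)*(-6666 + (-18 + 3*(-106))) = -1 - 37049*(-6666 + (-18 - 318)) = -1 - 37049*(-6666 - 336) = -1 - 37049*(-7002) = -1 + 259417098 = 259417097)
K(55)/P + M(-37)/4280 = 55/259417097 + (51/(-37))/4280 = 55*(1/259417097) + (51*(-1/37))*(1/4280) = 55/259417097 - 51/37*1/4280 = 55/259417097 - 51/158360 = -13221562147/41081291480920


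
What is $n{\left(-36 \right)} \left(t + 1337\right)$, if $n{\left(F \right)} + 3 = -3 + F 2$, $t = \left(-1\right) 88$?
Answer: $-97422$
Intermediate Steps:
$t = -88$
$n{\left(F \right)} = -6 + 2 F$ ($n{\left(F \right)} = -3 + \left(-3 + F 2\right) = -3 + \left(-3 + 2 F\right) = -6 + 2 F$)
$n{\left(-36 \right)} \left(t + 1337\right) = \left(-6 + 2 \left(-36\right)\right) \left(-88 + 1337\right) = \left(-6 - 72\right) 1249 = \left(-78\right) 1249 = -97422$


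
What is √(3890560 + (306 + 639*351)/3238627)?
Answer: √832794617339683945/462661 ≈ 1972.5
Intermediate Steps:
√(3890560 + (306 + 639*351)/3238627) = √(3890560 + (306 + 224289)*(1/3238627)) = √(3890560 + 224595*(1/3238627)) = √(3890560 + 32085/462661) = √(1800010412245/462661) = √832794617339683945/462661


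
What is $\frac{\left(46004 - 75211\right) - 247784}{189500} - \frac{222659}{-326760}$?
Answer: $- \frac{2415784933}{3096051000} \approx -0.78028$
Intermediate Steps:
$\frac{\left(46004 - 75211\right) - 247784}{189500} - \frac{222659}{-326760} = \left(-29207 - 247784\right) \frac{1}{189500} - - \frac{222659}{326760} = \left(-276991\right) \frac{1}{189500} + \frac{222659}{326760} = - \frac{276991}{189500} + \frac{222659}{326760} = - \frac{2415784933}{3096051000}$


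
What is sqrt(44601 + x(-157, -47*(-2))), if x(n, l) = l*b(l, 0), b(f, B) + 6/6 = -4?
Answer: sqrt(44131) ≈ 210.07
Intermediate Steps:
b(f, B) = -5 (b(f, B) = -1 - 4 = -5)
x(n, l) = -5*l (x(n, l) = l*(-5) = -5*l)
sqrt(44601 + x(-157, -47*(-2))) = sqrt(44601 - (-235)*(-2)) = sqrt(44601 - 5*94) = sqrt(44601 - 470) = sqrt(44131)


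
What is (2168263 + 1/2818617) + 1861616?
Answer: 11358685457344/2818617 ≈ 4.0299e+6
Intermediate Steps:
(2168263 + 1/2818617) + 1861616 = 6111502952272/2818617 + 1861616 = 11358685457344/2818617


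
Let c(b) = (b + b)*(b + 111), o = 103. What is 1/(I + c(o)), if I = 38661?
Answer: 1/82745 ≈ 1.2085e-5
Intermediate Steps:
c(b) = 2*b*(111 + b) (c(b) = (2*b)*(111 + b) = 2*b*(111 + b))
1/(I + c(o)) = 1/(38661 + 2*103*(111 + 103)) = 1/(38661 + 2*103*214) = 1/(38661 + 44084) = 1/82745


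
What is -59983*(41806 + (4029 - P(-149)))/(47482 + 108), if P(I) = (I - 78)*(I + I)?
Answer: 1308289213/47590 ≈ 27491.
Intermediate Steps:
P(I) = 2*I*(-78 + I) (P(I) = (-78 + I)*(2*I) = 2*I*(-78 + I))
-59983*(41806 + (4029 - P(-149)))/(47482 + 108) = -59983*(41806 + (4029 - 2*(-149)*(-78 - 149)))/(47482 + 108) = -59983/(47590/(41806 + (4029 - 2*(-149)*(-227)))) = -59983/(47590/(41806 + (4029 - 1*67646))) = -59983/(47590/(41806 + (4029 - 67646))) = -59983/(47590/(41806 - 63617)) = -59983/(47590/(-21811)) = -59983/(47590*(-1/21811)) = -59983/(-47590/21811) = -59983*(-21811/47590) = 1308289213/47590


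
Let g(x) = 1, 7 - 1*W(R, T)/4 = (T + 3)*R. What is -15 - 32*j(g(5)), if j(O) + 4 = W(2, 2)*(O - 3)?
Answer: -655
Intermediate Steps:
W(R, T) = 28 - 4*R*(3 + T) (W(R, T) = 28 - 4*(T + 3)*R = 28 - 4*(3 + T)*R = 28 - 4*R*(3 + T))
j(O) = 32 - 12*O (j(O) = -4 + (28 - 12*2 - 4*2*2)*(O - 3) = -4 + (28 - 24 - 16)*(-3 + O) = -4 - 12*(-3 + O) = -4 + (36 - 12*O) = 32 - 12*O)
-15 - 32*j(g(5)) = -15 - 32*(32 - 12*1) = -15 - 32*(32 - 12) = -15 - 32*20 = -15 - 640 = -655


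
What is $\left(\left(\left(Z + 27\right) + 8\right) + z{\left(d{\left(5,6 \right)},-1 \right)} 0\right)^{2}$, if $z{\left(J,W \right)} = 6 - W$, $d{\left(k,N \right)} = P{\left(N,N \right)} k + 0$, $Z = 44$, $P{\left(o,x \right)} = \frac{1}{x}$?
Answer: $6241$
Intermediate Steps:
$d{\left(k,N \right)} = \frac{k}{N}$ ($d{\left(k,N \right)} = \frac{k}{N} + 0 = \frac{k}{N}$)
$\left(\left(\left(Z + 27\right) + 8\right) + z{\left(d{\left(5,6 \right)},-1 \right)} 0\right)^{2} = \left(\left(\left(44 + 27\right) + 8\right) + \left(6 - -1\right) 0\right)^{2} = \left(\left(71 + 8\right) + \left(6 + 1\right) 0\right)^{2} = \left(79 + 7 \cdot 0\right)^{2} = \left(79 + 0\right)^{2} = 79^{2} = 6241$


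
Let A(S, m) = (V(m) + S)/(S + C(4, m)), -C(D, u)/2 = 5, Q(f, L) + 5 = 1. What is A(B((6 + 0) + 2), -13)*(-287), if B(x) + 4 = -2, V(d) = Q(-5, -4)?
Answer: -1435/8 ≈ -179.38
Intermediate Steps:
Q(f, L) = -4 (Q(f, L) = -5 + 1 = -4)
V(d) = -4
C(D, u) = -10 (C(D, u) = -2*5 = -10)
B(x) = -6 (B(x) = -4 - 2 = -6)
A(S, m) = (-4 + S)/(-10 + S) (A(S, m) = (-4 + S)/(S - 10) = (-4 + S)/(-10 + S))
A(B((6 + 0) + 2), -13)*(-287) = ((-4 - 6)/(-10 - 6))*(-287) = (-10/(-16))*(-287) = -1/16*(-10)*(-287) = (5/8)*(-287) = -1435/8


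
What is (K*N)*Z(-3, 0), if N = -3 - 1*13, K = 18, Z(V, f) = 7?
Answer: -2016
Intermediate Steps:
N = -16 (N = -3 - 13 = -16)
(K*N)*Z(-3, 0) = (18*(-16))*7 = -288*7 = -2016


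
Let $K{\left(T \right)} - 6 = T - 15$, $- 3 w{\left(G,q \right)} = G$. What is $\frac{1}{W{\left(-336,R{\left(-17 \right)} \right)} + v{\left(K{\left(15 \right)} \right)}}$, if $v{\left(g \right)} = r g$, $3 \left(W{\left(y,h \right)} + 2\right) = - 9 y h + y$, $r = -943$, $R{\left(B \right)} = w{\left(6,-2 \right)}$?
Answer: $- \frac{1}{7788} \approx -0.0001284$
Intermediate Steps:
$w{\left(G,q \right)} = - \frac{G}{3}$
$R{\left(B \right)} = -2$ ($R{\left(B \right)} = \left(- \frac{1}{3}\right) 6 = -2$)
$K{\left(T \right)} = -9 + T$ ($K{\left(T \right)} = 6 + \left(T - 15\right) = 6 + \left(-15 + T\right) = -9 + T$)
$W{\left(y,h \right)} = -2 + \frac{y}{3} - 3 h y$ ($W{\left(y,h \right)} = -2 + \frac{- 9 y h + y}{3} = -2 + \frac{- 9 h y + y}{3} = -2 + \frac{y - 9 h y}{3} = -2 - \left(- \frac{y}{3} + 3 h y\right) = -2 + \frac{y}{3} - 3 h y$)
$v{\left(g \right)} = - 943 g$
$\frac{1}{W{\left(-336,R{\left(-17 \right)} \right)} + v{\left(K{\left(15 \right)} \right)}} = \frac{1}{\left(-2 + \frac{1}{3} \left(-336\right) - \left(-6\right) \left(-336\right)\right) - 943 \left(-9 + 15\right)} = \frac{1}{\left(-2 - 112 - 2016\right) - 5658} = \frac{1}{-2130 - 5658} = \frac{1}{-7788} = - \frac{1}{7788}$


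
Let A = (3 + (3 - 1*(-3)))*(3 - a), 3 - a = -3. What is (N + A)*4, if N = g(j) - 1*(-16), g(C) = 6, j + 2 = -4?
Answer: -20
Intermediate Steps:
j = -6 (j = -2 - 4 = -6)
a = 6 (a = 3 - 1*(-3) = 3 + 3 = 6)
N = 22 (N = 6 - 1*(-16) = 6 + 16 = 22)
A = -27 (A = (3 + (3 - 1*(-3)))*(3 - 1*6) = (3 + (3 + 3))*(3 - 6) = (3 + 6)*(-3) = 9*(-3) = -27)
(N + A)*4 = (22 - 27)*4 = -5*4 = -20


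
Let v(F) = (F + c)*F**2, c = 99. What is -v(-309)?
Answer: 20051010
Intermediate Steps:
v(F) = F**2*(99 + F) (v(F) = (F + 99)*F**2 = (99 + F)*F**2 = F**2*(99 + F))
-v(-309) = -(-309)**2*(99 - 309) = -95481*(-210) = -1*(-20051010) = 20051010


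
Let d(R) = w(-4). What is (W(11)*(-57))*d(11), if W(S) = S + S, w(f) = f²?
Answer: -20064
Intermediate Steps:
d(R) = 16 (d(R) = (-4)² = 16)
W(S) = 2*S
(W(11)*(-57))*d(11) = ((2*11)*(-57))*16 = (22*(-57))*16 = -1254*16 = -20064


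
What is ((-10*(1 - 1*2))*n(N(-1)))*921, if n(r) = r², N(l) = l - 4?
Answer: 230250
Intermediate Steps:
N(l) = -4 + l
((-10*(1 - 1*2))*n(N(-1)))*921 = ((-10*(1 - 1*2))*(-4 - 1)²)*921 = (-10*(1 - 2)*(-5)²)*921 = (-10*(-1)*25)*921 = (10*25)*921 = 250*921 = 230250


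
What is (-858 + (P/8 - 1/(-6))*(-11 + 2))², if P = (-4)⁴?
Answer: 5267025/4 ≈ 1.3168e+6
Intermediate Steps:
P = 256
(-858 + (P/8 - 1/(-6))*(-11 + 2))² = (-858 + (256/8 - 1/(-6))*(-11 + 2))² = (-858 + (256*(⅛) - 1*(-⅙))*(-9))² = (-858 + (32 + ⅙)*(-9))² = (-858 + (193/6)*(-9))² = (-858 - 579/2)² = (-2295/2)² = 5267025/4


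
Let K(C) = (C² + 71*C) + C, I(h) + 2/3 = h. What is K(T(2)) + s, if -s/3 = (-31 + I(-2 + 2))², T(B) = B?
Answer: -8581/3 ≈ -2860.3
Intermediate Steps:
I(h) = -⅔ + h
s = -9025/3 (s = -3*(-31 + (-⅔ + (-2 + 2)))² = -3*(-31 + (-⅔ + 0))² = -3*(-31 - ⅔)² = -3*(-95/3)² = -3*9025/9 = -9025/3 ≈ -3008.3)
K(C) = C² + 72*C
K(T(2)) + s = 2*(72 + 2) - 9025/3 = 2*74 - 9025/3 = 148 - 9025/3 = -8581/3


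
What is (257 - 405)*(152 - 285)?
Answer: 19684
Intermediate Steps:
(257 - 405)*(152 - 285) = -148*(-133) = 19684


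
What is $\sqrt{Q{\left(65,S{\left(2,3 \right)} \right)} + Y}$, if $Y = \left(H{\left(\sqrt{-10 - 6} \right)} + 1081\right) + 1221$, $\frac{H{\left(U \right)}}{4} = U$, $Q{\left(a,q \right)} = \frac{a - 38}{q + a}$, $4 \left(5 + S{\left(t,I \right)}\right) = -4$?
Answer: $\frac{\sqrt{8014855 + 55696 i}}{59} \approx 47.984 + 0.16672 i$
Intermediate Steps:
$S{\left(t,I \right)} = -6$ ($S{\left(t,I \right)} = -5 + \frac{1}{4} \left(-4\right) = -5 - 1 = -6$)
$Q{\left(a,q \right)} = \frac{-38 + a}{a + q}$
$H{\left(U \right)} = 4 U$
$Y = 2302 + 16 i$ ($Y = \left(4 \sqrt{-10 - 6} + 1081\right) + 1221 = \left(4 \sqrt{-16} + 1081\right) + 1221 = \left(4 \cdot 4 i + 1081\right) + 1221 = \left(16 i + 1081\right) + 1221 = \left(1081 + 16 i\right) + 1221 = 2302 + 16 i \approx 2302.0 + 16.0 i$)
$\sqrt{Q{\left(65,S{\left(2,3 \right)} \right)} + Y} = \sqrt{\frac{-38 + 65}{65 - 6} + \left(2302 + 16 i\right)} = \sqrt{\frac{1}{59} \cdot 27 + \left(2302 + 16 i\right)} = \sqrt{\frac{27}{59} + \left(2302 + 16 i\right)} = \sqrt{\frac{135845}{59} + 16 i}$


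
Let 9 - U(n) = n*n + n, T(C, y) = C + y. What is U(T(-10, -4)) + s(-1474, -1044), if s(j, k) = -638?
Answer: -811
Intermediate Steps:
U(n) = 9 - n - n² (U(n) = 9 - (n*n + n) = 9 - (n² + n) = 9 - (n + n²) = 9 + (-n - n²) = 9 - n - n²)
U(T(-10, -4)) + s(-1474, -1044) = (9 - (-10 - 4) - (-10 - 4)²) - 638 = (9 - 1*(-14) - 1*(-14)²) - 638 = (9 + 14 - 1*196) - 638 = (9 + 14 - 196) - 638 = -173 - 638 = -811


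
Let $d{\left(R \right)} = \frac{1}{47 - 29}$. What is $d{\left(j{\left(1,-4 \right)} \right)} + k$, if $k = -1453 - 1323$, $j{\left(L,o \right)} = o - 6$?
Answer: $- \frac{49967}{18} \approx -2775.9$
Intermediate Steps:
$j{\left(L,o \right)} = -6 + o$
$d{\left(R \right)} = \frac{1}{18}$
$k = -2776$
$d{\left(j{\left(1,-4 \right)} \right)} + k = \frac{1}{18} - 2776 = - \frac{49967}{18}$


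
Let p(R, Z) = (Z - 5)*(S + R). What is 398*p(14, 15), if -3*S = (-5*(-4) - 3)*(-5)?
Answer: 505460/3 ≈ 1.6849e+5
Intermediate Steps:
S = 85/3 (S = -(-5*(-4) - 3)*(-5)/3 = -(20 - 3)*(-5)/3 = -17*(-5)/3 = -⅓*(-85) = 85/3 ≈ 28.333)
p(R, Z) = (-5 + Z)*(85/3 + R) (p(R, Z) = (Z - 5)*(85/3 + R) = (-5 + Z)*(85/3 + R))
398*p(14, 15) = 398*(-425/3 - 5*14 + (85/3)*15 + 14*15) = 398*(-425/3 - 70 + 425 + 210) = 398*(1270/3) = 505460/3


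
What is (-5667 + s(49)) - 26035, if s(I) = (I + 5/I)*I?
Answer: -29296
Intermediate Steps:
s(I) = I*(I + 5/I)
(-5667 + s(49)) - 26035 = (-5667 + (5 + 49²)) - 26035 = (-5667 + (5 + 2401)) - 26035 = (-5667 + 2406) - 26035 = -3261 - 26035 = -29296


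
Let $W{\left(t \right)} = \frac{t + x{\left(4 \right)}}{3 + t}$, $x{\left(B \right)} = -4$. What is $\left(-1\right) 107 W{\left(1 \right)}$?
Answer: $\frac{321}{4} \approx 80.25$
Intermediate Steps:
$W{\left(t \right)} = \frac{-4 + t}{3 + t}$ ($W{\left(t \right)} = \frac{t - 4}{3 + t} = \frac{-4 + t}{3 + t}$)
$\left(-1\right) 107 W{\left(1 \right)} = \left(-1\right) 107 \frac{-4 + 1}{3 + 1} = - 107 \cdot \frac{1}{4} \left(-3\right) = \left(-107\right) \left(- \frac{3}{4}\right) = \frac{321}{4}$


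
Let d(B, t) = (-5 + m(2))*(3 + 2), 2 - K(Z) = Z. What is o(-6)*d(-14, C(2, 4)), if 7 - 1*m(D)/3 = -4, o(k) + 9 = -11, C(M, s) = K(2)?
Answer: -2800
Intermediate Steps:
K(Z) = 2 - Z
C(M, s) = 0 (C(M, s) = 2 - 1*2 = 2 - 2 = 0)
o(k) = -20 (o(k) = -9 - 11 = -20)
m(D) = 33 (m(D) = 21 - 3*(-4) = 21 + 12 = 33)
d(B, t) = 140 (d(B, t) = (-5 + 33)*(3 + 2) = 28*5 = 140)
o(-6)*d(-14, C(2, 4)) = -20*140 = -2800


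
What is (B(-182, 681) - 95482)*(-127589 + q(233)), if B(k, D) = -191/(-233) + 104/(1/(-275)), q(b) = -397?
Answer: 3700192367190/233 ≈ 1.5881e+10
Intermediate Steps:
B(k, D) = -6663609/233 (B(k, D) = -191*(-1/233) + 104/(-1/275) = 191/233 + 104*(-275) = 191/233 - 28600 = -6663609/233)
(B(-182, 681) - 95482)*(-127589 + q(233)) = (-6663609/233 - 95482)*(-127589 - 397) = -28910915/233*(-127986) = 3700192367190/233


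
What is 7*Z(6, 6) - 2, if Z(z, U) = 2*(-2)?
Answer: -30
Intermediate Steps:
Z(z, U) = -4
7*Z(6, 6) - 2 = 7*(-4) - 2 = -28 - 2 = -30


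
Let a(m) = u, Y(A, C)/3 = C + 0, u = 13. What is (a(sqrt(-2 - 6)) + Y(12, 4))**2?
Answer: 625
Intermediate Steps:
Y(A, C) = 3*C (Y(A, C) = 3*(C + 0) = 3*C)
a(m) = 13
(a(sqrt(-2 - 6)) + Y(12, 4))**2 = (13 + 3*4)**2 = (13 + 12)**2 = 25**2 = 625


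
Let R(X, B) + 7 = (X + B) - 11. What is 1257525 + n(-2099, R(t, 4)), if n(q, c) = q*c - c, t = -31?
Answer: 1352025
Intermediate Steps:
R(X, B) = -18 + B + X (R(X, B) = -7 + ((X + B) - 11) = -7 + ((B + X) - 11) = -7 + (-11 + B + X) = -18 + B + X)
n(q, c) = -c + c*q (n(q, c) = c*q - c = -c + c*q)
1257525 + n(-2099, R(t, 4)) = 1257525 + (-18 + 4 - 31)*(-1 - 2099) = 1257525 - 45*(-2100) = 1257525 + 94500 = 1352025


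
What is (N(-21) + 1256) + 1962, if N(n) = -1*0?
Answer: 3218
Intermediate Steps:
N(n) = 0
(N(-21) + 1256) + 1962 = (0 + 1256) + 1962 = 1256 + 1962 = 3218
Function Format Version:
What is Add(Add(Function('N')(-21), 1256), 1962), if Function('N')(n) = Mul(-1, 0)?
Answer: 3218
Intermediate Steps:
Function('N')(n) = 0
Add(Add(Function('N')(-21), 1256), 1962) = Add(Add(0, 1256), 1962) = Add(1256, 1962) = 3218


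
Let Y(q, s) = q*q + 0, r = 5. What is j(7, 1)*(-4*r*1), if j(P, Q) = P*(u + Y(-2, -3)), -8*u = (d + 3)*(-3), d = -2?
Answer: -1225/2 ≈ -612.50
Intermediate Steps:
Y(q, s) = q**2 (Y(q, s) = q**2 + 0 = q**2)
u = 3/8 (u = -(-2 + 3)*(-3)/8 = -(-3)/8 = -1/8*(-3) = 3/8 ≈ 0.37500)
j(P, Q) = 35*P/8 (j(P, Q) = P*(3/8 + (-2)**2) = P*(3/8 + 4) = P*(35/8) = 35*P/8)
j(7, 1)*(-4*r*1) = ((35/8)*7)*(-4*5*1) = 245*(-20*1)/8 = (245/8)*(-20) = -1225/2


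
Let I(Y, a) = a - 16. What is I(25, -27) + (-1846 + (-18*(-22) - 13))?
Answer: -1506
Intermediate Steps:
I(Y, a) = -16 + a
I(25, -27) + (-1846 + (-18*(-22) - 13)) = (-16 - 27) + (-1846 + (-18*(-22) - 13)) = -43 + (-1846 + (396 - 13)) = -43 + (-1846 + 383) = -43 - 1463 = -1506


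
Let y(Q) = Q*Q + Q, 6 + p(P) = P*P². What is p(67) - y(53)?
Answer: 297895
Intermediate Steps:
p(P) = -6 + P³ (p(P) = -6 + P*P² = -6 + P³)
y(Q) = Q + Q² (y(Q) = Q² + Q = Q + Q²)
p(67) - y(53) = (-6 + 67³) - 53*(1 + 53) = (-6 + 300763) - 53*54 = 300757 - 1*2862 = 300757 - 2862 = 297895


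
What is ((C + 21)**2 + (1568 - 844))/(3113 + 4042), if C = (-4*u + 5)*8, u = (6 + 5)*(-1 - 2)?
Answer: 1248413/7155 ≈ 174.48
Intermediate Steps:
u = -33 (u = 11*(-3) = -33)
C = 1096 (C = (-4*(-33) + 5)*8 = (132 + 5)*8 = 137*8 = 1096)
((C + 21)**2 + (1568 - 844))/(3113 + 4042) = ((1096 + 21)**2 + (1568 - 844))/(3113 + 4042) = (1117**2 + 724)/7155 = (1247689 + 724)*(1/7155) = 1248413*(1/7155) = 1248413/7155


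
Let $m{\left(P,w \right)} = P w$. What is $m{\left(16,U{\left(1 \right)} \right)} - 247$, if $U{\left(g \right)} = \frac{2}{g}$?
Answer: $-215$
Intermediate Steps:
$m{\left(16,U{\left(1 \right)} \right)} - 247 = 16 \cdot \frac{2}{1} - 247 = 16 \cdot 2 \cdot 1 - 247 = 16 \cdot 2 - 247 = 32 - 247 = -215$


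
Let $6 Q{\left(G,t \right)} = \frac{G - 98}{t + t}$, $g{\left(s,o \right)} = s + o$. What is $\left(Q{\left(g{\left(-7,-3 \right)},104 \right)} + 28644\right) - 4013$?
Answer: $\frac{2561615}{104} \approx 24631.0$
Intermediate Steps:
$g{\left(s,o \right)} = o + s$
$Q{\left(G,t \right)} = \frac{-98 + G}{12 t}$ ($Q{\left(G,t \right)} = \frac{\left(G - 98\right) \frac{1}{t + t}}{6} = \frac{\left(-98 + G\right) \frac{1}{2 t}}{6} = \frac{\frac{1}{2} \frac{1}{t} \left(-98 + G\right)}{6} = \frac{-98 + G}{12 t}$)
$\left(Q{\left(g{\left(-7,-3 \right)},104 \right)} + 28644\right) - 4013 = \left(\frac{-98 - 10}{12 \cdot 104} + 28644\right) - 4013 = \left(\frac{1}{12} \cdot \frac{1}{104} \left(-98 - 10\right) + 28644\right) - 4013 = \left(\frac{1}{12} \cdot \frac{1}{104} \left(-108\right) + 28644\right) - 4013 = \left(- \frac{9}{104} + 28644\right) - 4013 = \frac{2978967}{104} - 4013 = \frac{2561615}{104}$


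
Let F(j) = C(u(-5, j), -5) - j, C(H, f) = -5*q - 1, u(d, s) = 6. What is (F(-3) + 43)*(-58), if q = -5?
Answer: -4060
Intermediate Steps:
C(H, f) = 24 (C(H, f) = -5*(-5) - 1 = 25 - 1 = 24)
F(j) = 24 - j
(F(-3) + 43)*(-58) = ((24 - 1*(-3)) + 43)*(-58) = ((24 + 3) + 43)*(-58) = (27 + 43)*(-58) = 70*(-58) = -4060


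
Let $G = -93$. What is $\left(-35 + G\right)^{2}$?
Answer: $16384$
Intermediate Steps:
$\left(-35 + G\right)^{2} = \left(-35 - 93\right)^{2} = \left(-128\right)^{2} = 16384$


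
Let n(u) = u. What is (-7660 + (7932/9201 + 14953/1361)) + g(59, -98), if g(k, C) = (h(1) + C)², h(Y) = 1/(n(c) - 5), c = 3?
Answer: 34296770943/16696748 ≈ 2054.1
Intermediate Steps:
h(Y) = -½ (h(Y) = 1/(3 - 5) = 1/(-2) = -½)
g(k, C) = (-½ + C)²
(-7660 + (7932/9201 + 14953/1361)) + g(59, -98) = (-7660 + (7932/9201 + 14953/1361)) + (-1 + 2*(-98))²/4 = (-7660 + (7932*(1/9201) + 14953*(1/1361))) + (-1 - 196)²/4 = (-7660 + (2644/3067 + 14953/1361)) + (¼)*(-197)² = (-7660 + 49459335/4174187) + (¼)*38809 = -31924813085/4174187 + 38809/4 = 34296770943/16696748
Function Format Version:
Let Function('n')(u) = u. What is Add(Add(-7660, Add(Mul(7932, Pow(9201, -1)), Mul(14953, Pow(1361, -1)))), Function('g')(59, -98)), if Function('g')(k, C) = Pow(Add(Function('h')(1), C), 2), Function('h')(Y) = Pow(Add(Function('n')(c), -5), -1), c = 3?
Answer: Rational(34296770943, 16696748) ≈ 2054.1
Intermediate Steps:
Function('h')(Y) = Rational(-1, 2) (Function('h')(Y) = Pow(Add(3, -5), -1) = Pow(-2, -1) = Rational(-1, 2))
Function('g')(k, C) = Pow(Add(Rational(-1, 2), C), 2)
Add(Add(-7660, Add(Mul(7932, Pow(9201, -1)), Mul(14953, Pow(1361, -1)))), Function('g')(59, -98)) = Add(Add(-7660, Add(Mul(7932, Pow(9201, -1)), Mul(14953, Pow(1361, -1)))), Mul(Rational(1, 4), Pow(Add(-1, Mul(2, -98)), 2))) = Add(Add(-7660, Add(Mul(7932, Rational(1, 9201)), Mul(14953, Rational(1, 1361)))), Mul(Rational(1, 4), Pow(Add(-1, -196), 2))) = Add(Add(-7660, Add(Rational(2644, 3067), Rational(14953, 1361))), Mul(Rational(1, 4), Pow(-197, 2))) = Add(Add(-7660, Rational(49459335, 4174187)), Mul(Rational(1, 4), 38809)) = Add(Rational(-31924813085, 4174187), Rational(38809, 4)) = Rational(34296770943, 16696748)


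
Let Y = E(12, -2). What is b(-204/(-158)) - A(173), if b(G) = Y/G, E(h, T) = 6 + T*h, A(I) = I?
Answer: -3178/17 ≈ -186.94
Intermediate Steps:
Y = -18 (Y = 6 - 2*12 = 6 - 24 = -18)
b(G) = -18/G
b(-204/(-158)) - A(173) = -18/((-204/(-158))) - 1*173 = -18/((-204*(-1/158))) - 173 = -18/102/79 - 173 = -18*79/102 - 173 = -237/17 - 173 = -3178/17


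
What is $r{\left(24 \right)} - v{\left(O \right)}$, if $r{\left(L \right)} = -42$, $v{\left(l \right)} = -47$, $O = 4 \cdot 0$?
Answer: $5$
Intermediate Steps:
$O = 0$
$r{\left(24 \right)} - v{\left(O \right)} = -42 - -47 = -42 + 47 = 5$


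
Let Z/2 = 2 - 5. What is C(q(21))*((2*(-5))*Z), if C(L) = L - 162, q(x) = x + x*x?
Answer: 18000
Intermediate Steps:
q(x) = x + x²
Z = -6 (Z = 2*(2 - 5) = 2*(-3) = -6)
C(L) = -162 + L
C(q(21))*((2*(-5))*Z) = (-162 + 21*(1 + 21))*((2*(-5))*(-6)) = (-162 + 21*22)*(-10*(-6)) = (-162 + 462)*60 = 300*60 = 18000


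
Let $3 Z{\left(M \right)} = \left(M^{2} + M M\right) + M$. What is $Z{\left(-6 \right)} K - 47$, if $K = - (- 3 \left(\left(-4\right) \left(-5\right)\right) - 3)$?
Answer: $1339$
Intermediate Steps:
$K = 63$ ($K = - (\left(-3\right) 20 - 3) = - (-60 - 3) = \left(-1\right) \left(-63\right) = 63$)
$Z{\left(M \right)} = \frac{M}{3} + \frac{2 M^{2}}{3}$ ($Z{\left(M \right)} = \frac{\left(M^{2} + M M\right) + M}{3} = \frac{\left(M^{2} + M^{2}\right) + M}{3} = \frac{2 M^{2} + M}{3} = \frac{M + 2 M^{2}}{3} = \frac{M}{3} + \frac{2 M^{2}}{3}$)
$Z{\left(-6 \right)} K - 47 = \frac{1}{3} \left(-6\right) \left(1 + 2 \left(-6\right)\right) 63 - 47 = \frac{1}{3} \left(-6\right) \left(1 - 12\right) 63 - 47 = \frac{1}{3} \left(-6\right) \left(-11\right) 63 - 47 = 22 \cdot 63 - 47 = 1386 - 47 = 1339$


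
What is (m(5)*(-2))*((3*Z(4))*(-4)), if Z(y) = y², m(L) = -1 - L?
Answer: -2304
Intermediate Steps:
(m(5)*(-2))*((3*Z(4))*(-4)) = ((-1 - 1*5)*(-2))*((3*4²)*(-4)) = ((-1 - 5)*(-2))*((3*16)*(-4)) = (-6*(-2))*(48*(-4)) = 12*(-192) = -2304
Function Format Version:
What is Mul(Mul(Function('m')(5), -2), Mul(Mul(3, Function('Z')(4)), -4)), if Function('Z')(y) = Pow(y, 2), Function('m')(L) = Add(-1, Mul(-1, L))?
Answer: -2304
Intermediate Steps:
Mul(Mul(Function('m')(5), -2), Mul(Mul(3, Function('Z')(4)), -4)) = Mul(Mul(Add(-1, Mul(-1, 5)), -2), Mul(Mul(3, Pow(4, 2)), -4)) = Mul(Mul(Add(-1, -5), -2), Mul(Mul(3, 16), -4)) = Mul(Mul(-6, -2), Mul(48, -4)) = Mul(12, -192) = -2304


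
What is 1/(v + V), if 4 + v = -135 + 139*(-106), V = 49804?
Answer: 1/34931 ≈ 2.8628e-5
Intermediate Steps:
v = -14873 (v = -4 + (-135 + 139*(-106)) = -4 + (-135 - 14734) = -4 - 14869 = -14873)
1/(v + V) = 1/(-14873 + 49804) = 1/34931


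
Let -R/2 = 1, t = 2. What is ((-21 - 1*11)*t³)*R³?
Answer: 2048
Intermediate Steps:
R = -2 (R = -2*1 = -2)
((-21 - 1*11)*t³)*R³ = ((-21 - 1*11)*2³)*(-2)³ = ((-21 - 11)*8)*(-8) = -32*8*(-8) = -256*(-8) = 2048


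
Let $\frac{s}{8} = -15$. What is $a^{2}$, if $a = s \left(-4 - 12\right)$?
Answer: $3686400$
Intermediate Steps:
$s = -120$ ($s = 8 \left(-15\right) = -120$)
$a = 1920$ ($a = - 120 \left(-4 - 12\right) = \left(-120\right) \left(-16\right) = 1920$)
$a^{2} = 1920^{2} = 3686400$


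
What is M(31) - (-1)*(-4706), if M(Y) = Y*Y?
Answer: -3745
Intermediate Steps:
M(Y) = Y**2
M(31) - (-1)*(-4706) = 31**2 - (-1)*(-4706) = 961 - 1*4706 = 961 - 4706 = -3745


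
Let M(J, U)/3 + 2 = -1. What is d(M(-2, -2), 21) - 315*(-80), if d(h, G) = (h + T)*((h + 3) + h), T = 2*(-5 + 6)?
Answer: 25305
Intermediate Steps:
M(J, U) = -9 (M(J, U) = -6 + 3*(-1) = -6 - 3 = -9)
T = 2 (T = 2*1 = 2)
d(h, G) = (2 + h)*(3 + 2*h) (d(h, G) = (h + 2)*((h + 3) + h) = (2 + h)*((3 + h) + h) = (2 + h)*(3 + 2*h))
d(M(-2, -2), 21) - 315*(-80) = (6 + 2*(-9)**2 + 7*(-9)) - 315*(-80) = (6 + 2*81 - 63) + 25200 = (6 + 162 - 63) + 25200 = 105 + 25200 = 25305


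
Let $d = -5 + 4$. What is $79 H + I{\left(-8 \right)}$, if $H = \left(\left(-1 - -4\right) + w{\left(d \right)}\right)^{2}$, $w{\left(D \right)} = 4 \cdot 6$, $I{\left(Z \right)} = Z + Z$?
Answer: $57575$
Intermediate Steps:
$I{\left(Z \right)} = 2 Z$
$d = -1$
$w{\left(D \right)} = 24$
$H = 729$ ($H = \left(\left(-1 - -4\right) + 24\right)^{2} = \left(\left(-1 + 4\right) + 24\right)^{2} = \left(3 + 24\right)^{2} = 27^{2} = 729$)
$79 H + I{\left(-8 \right)} = 79 \cdot 729 + 2 \left(-8\right) = 57591 - 16 = 57575$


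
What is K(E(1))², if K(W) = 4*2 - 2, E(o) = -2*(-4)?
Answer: 36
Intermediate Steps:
E(o) = 8
K(W) = 6 (K(W) = 8 - 2 = 6)
K(E(1))² = 6² = 36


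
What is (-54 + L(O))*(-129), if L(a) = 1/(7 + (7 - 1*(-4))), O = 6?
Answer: 41753/6 ≈ 6958.8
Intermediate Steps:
L(a) = 1/18 (L(a) = 1/(7 + (7 + 4)) = 1/(7 + 11) = 1/18)
(-54 + L(O))*(-129) = (-54 + 1/18)*(-129) = -971/18*(-129) = 41753/6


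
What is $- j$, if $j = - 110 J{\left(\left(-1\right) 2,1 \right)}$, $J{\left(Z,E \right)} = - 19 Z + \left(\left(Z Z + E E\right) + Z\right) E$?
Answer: $4510$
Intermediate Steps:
$J{\left(Z,E \right)} = - 19 Z + E \left(Z + E^{2} + Z^{2}\right)$ ($J{\left(Z,E \right)} = - 19 Z + \left(\left(Z^{2} + E^{2}\right) + Z\right) E = - 19 Z + \left(\left(E^{2} + Z^{2}\right) + Z\right) E = - 19 Z + \left(Z + E^{2} + Z^{2}\right) E = - 19 Z + E \left(Z + E^{2} + Z^{2}\right)$)
$j = -4510$ ($j = - 110 \left(1^{3} - 19 \left(\left(-1\right) 2\right) + 1 \left(\left(-1\right) 2\right) + 1 \left(\left(-1\right) 2\right)^{2}\right) = - 110 \left(1 - -38 + 1 \left(-2\right) + 1 \left(-2\right)^{2}\right) = - 110 \left(1 + 38 - 2 + 1 \cdot 4\right) = - 110 \left(1 + 38 - 2 + 4\right) = \left(-110\right) 41 = -4510$)
$- j = \left(-1\right) \left(-4510\right) = 4510$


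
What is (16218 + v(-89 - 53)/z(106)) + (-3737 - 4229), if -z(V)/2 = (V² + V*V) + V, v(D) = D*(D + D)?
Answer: 1311926/159 ≈ 8251.1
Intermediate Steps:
v(D) = 2*D² (v(D) = D*(2*D) = 2*D²)
z(V) = -4*V² - 2*V (z(V) = -2*((V² + V*V) + V) = -2*((V² + V²) + V) = -2*(2*V² + V) = -2*(V + 2*V²) = -4*V² - 2*V)
(16218 + v(-89 - 53)/z(106)) + (-3737 - 4229) = (16218 + (2*(-89 - 53)²)/((-2*106*(1 + 2*106)))) + (-3737 - 4229) = (16218 + (2*(-142)²)/((-2*106*(1 + 212)))) - 7966 = (16218 + (2*20164)/((-2*106*213))) - 7966 = (16218 + 40328/(-45156)) - 7966 = (16218 + 40328*(-1/45156)) - 7966 = (16218 - 142/159) - 7966 = 2578520/159 - 7966 = 1311926/159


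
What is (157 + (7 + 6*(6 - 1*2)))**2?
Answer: 35344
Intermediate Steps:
(157 + (7 + 6*(6 - 1*2)))**2 = (157 + (7 + 6*(6 - 2)))**2 = (157 + (7 + 6*4))**2 = (157 + (7 + 24))**2 = (157 + 31)**2 = 188**2 = 35344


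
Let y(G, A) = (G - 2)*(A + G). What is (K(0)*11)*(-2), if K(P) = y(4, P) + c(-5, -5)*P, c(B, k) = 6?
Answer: -176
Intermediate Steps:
y(G, A) = (-2 + G)*(A + G)
K(P) = 8 + 8*P (K(P) = (4² - 2*P - 2*4 + P*4) + 6*P = (16 - 2*P - 8 + 4*P) + 6*P = (8 + 2*P) + 6*P = 8 + 8*P)
(K(0)*11)*(-2) = ((8 + 8*0)*11)*(-2) = ((8 + 0)*11)*(-2) = (8*11)*(-2) = 88*(-2) = -176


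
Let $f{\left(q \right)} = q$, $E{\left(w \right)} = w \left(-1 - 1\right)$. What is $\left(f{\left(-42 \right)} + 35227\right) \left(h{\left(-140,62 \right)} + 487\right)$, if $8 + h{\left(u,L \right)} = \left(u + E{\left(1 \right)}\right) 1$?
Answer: $11857345$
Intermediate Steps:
$E{\left(w \right)} = - 2 w$ ($E{\left(w \right)} = w \left(-2\right) = - 2 w$)
$h{\left(u,L \right)} = -10 + u$ ($h{\left(u,L \right)} = -8 + \left(u - 2\right) 1 = -8 + \left(-2 + u\right) 1 = -8 + \left(-2 + u\right) = -10 + u$)
$\left(f{\left(-42 \right)} + 35227\right) \left(h{\left(-140,62 \right)} + 487\right) = \left(-42 + 35227\right) \left(\left(-10 - 140\right) + 487\right) = 35185 \left(-150 + 487\right) = 35185 \cdot 337 = 11857345$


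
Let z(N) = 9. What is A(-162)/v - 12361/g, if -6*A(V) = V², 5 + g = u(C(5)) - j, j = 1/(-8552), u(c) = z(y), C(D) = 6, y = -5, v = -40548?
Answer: -714371837815/231184422 ≈ -3090.1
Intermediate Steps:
u(c) = 9
j = -1/8552 ≈ -0.00011693
g = 34209/8552 (g = -5 + (9 - 1*(-1/8552)) = -5 + (9 + 1/8552) = -5 + 76969/8552 = 34209/8552 ≈ 4.0001)
A(V) = -V²/6
A(-162)/v - 12361/g = -⅙*(-162)²/(-40548) - 12361/34209/8552 = -⅙*26244*(-1/40548) - 12361*8552/34209 = -4374*(-1/40548) - 105711272/34209 = 729/6758 - 105711272/34209 = -714371837815/231184422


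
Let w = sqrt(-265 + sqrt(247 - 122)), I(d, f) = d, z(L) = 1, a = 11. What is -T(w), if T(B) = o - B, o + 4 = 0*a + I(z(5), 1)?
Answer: 3 + sqrt(-265 + 5*sqrt(5)) ≈ 3.0 + 15.932*I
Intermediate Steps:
o = -3 (o = -4 + (0*11 + 1) = -4 + (0 + 1) = -4 + 1 = -3)
w = sqrt(-265 + 5*sqrt(5)) (w = sqrt(-265 + sqrt(125)) = sqrt(-265 + 5*sqrt(5)) ≈ 15.932*I)
T(B) = -3 - B
-T(w) = -(-3 - sqrt(-265 + 5*sqrt(5))) = 3 + sqrt(-265 + 5*sqrt(5))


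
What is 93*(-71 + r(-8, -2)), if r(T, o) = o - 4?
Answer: -7161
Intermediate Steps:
r(T, o) = -4 + o
93*(-71 + r(-8, -2)) = 93*(-71 + (-4 - 2)) = 93*(-71 - 6) = 93*(-77) = -7161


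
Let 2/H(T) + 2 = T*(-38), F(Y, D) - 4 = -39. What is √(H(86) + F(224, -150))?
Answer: I*√93564510/1635 ≈ 5.9161*I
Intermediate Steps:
F(Y, D) = -35 (F(Y, D) = 4 - 39 = -35)
H(T) = 2/(-2 - 38*T) (H(T) = 2/(-2 + T*(-38)) = 2/(-2 - 38*T))
√(H(86) + F(224, -150)) = √(-1/(1 + 19*86) - 35) = √(-1/(1 + 1634) - 35) = √(-1/1635 - 35) = √(-57226/1635) = I*√93564510/1635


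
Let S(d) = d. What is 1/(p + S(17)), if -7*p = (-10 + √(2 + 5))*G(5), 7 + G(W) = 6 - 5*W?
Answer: -987/15149 - 182*√7/15149 ≈ -0.096939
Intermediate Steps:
G(W) = -1 - 5*W (G(W) = -7 + (6 - 5*W) = -1 - 5*W)
p = -260/7 + 26*√7/7 (p = -(-10 + √(2 + 5))*(-1 - 5*5)/7 = -(-10 + √7)*(-1 - 25)/7 = -(-10 + √7)*(-26)/7 = -(260 - 26*√7)/7 = -260/7 + 26*√7/7 ≈ -27.316)
1/(p + S(17)) = 1/((-260/7 + 26*√7/7) + 17) = 1/(-141/7 + 26*√7/7)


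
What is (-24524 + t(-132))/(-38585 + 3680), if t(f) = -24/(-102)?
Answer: 138968/197795 ≈ 0.70259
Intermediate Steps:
t(f) = 4/17 (t(f) = -24*(-1/102) = 4/17)
(-24524 + t(-132))/(-38585 + 3680) = (-24524 + 4/17)/(-38585 + 3680) = -416904/17/(-34905) = -416904/17*(-1/34905) = 138968/197795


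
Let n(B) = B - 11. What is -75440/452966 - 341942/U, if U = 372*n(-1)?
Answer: 38637833953/505510056 ≈ 76.433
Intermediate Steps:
n(B) = -11 + B
U = -4464 (U = 372*(-11 - 1) = 372*(-12) = -4464)
-75440/452966 - 341942/U = -75440/452966 - 341942/(-4464) = -75440*1/452966 - 341942*(-1/4464) = -37720/226483 + 170971/2232 = 38637833953/505510056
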